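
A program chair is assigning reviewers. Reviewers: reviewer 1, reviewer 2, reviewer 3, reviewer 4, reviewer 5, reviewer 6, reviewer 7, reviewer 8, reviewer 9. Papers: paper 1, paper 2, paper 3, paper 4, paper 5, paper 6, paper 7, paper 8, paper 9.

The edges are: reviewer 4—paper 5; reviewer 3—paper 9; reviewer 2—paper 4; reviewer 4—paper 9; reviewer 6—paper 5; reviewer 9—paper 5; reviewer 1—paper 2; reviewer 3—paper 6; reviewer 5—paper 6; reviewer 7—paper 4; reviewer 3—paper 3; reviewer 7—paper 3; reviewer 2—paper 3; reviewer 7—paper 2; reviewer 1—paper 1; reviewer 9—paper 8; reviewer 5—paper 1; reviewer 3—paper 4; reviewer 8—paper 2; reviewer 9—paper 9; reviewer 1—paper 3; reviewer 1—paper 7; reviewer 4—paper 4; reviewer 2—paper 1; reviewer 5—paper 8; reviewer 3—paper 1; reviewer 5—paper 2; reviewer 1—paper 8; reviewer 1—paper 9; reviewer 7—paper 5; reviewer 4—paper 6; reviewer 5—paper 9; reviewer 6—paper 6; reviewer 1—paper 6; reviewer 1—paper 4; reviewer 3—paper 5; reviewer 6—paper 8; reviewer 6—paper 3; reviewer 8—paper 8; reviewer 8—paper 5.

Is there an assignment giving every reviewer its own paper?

A valid assignment of size 9: reviewer 1→paper 7, reviewer 2→paper 1, reviewer 3→paper 5, reviewer 4→paper 6, reviewer 5→paper 9, reviewer 6→paper 3, reviewer 7→paper 4, reviewer 8→paper 2, reviewer 9→paper 8.
All 9 reviewers are covered.

Yes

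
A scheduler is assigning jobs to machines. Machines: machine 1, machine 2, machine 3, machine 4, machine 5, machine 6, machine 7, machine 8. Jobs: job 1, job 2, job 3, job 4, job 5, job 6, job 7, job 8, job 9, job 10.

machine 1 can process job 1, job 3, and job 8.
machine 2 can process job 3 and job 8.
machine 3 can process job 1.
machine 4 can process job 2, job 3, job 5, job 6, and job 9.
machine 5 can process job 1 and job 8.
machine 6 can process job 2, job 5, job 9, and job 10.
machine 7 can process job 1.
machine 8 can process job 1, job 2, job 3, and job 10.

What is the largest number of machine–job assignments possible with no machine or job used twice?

6

For example, pair machine 1–job 3, machine 2–job 8, machine 3–job 1, machine 4–job 5, machine 6–job 9, machine 8–job 2.
The set {machine 1, machine 2, machine 3, machine 5, machine 7} has only 3 neighbours ({job 1, job 3, job 8}), so by Hall's theorem at most 6 of the 8 machines can be matched.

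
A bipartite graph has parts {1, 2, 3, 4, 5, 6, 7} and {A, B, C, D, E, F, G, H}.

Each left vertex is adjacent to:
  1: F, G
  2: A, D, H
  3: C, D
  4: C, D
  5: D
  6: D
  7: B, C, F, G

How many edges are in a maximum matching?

A valid assignment of size 5: 1-F, 2-H, 3-D, 4-C, 7-B.
The set {3, 4, 5, 6} has only 2 neighbours ({C, D}), so by Hall's theorem at most 5 of the 7 left vertices can be matched.

5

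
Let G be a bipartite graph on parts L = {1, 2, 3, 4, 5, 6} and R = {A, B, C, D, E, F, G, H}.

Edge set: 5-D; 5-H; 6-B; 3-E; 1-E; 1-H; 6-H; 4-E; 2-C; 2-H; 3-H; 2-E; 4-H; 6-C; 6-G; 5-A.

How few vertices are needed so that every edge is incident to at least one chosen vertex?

5

A maximum matching has 5 edges (e.g. 1–H, 2–C, 3–E, 5–D, 6–B).
By König's theorem the minimum vertex cover has the same size. One such cover is {2, 5, 6, E, H}.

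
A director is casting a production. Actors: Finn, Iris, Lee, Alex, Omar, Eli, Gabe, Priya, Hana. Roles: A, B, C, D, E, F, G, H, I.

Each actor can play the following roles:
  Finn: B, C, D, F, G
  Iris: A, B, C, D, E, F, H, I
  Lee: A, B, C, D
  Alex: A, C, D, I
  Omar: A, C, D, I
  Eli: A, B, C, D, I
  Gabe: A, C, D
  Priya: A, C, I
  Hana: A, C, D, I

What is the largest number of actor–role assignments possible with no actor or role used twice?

7

For example, pair Finn–G, Iris–E, Lee–B, Alex–I, Omar–D, Eli–A, Gabe–C.
The set {Lee, Alex, Omar, Eli, Gabe, Priya, Hana} has only 5 neighbours ({A, B, C, D, I}), so by Hall's theorem at most 7 of the 9 actors can be matched.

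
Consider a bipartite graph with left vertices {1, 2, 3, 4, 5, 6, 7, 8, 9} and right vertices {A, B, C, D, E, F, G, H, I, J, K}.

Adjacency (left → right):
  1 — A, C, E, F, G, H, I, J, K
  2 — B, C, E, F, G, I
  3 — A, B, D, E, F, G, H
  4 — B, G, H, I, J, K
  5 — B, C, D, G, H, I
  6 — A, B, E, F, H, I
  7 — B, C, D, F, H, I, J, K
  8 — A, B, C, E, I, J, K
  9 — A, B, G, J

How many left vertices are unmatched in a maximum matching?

A valid assignment of size 9: 1-K, 2-I, 3-F, 4-J, 5-G, 6-E, 7-H, 8-A, 9-B.
This saturates every left vertex, so 9 is the maximum.
That matches 9 of the 9, leaving 0 unmatched; no matching can do better.

0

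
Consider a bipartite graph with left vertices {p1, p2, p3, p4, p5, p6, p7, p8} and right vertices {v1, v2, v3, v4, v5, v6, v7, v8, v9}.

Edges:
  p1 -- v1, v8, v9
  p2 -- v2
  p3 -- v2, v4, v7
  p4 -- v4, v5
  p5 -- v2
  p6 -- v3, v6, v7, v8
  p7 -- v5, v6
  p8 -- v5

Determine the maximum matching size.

One maximum matching: p1-v1, p2-v2, p3-v7, p4-v4, p6-v3, p7-v6, p8-v5.
The set {p2, p5} has only 1 neighbour ({v2}), so by Hall's theorem at most 7 of the 8 left vertices can be matched.

7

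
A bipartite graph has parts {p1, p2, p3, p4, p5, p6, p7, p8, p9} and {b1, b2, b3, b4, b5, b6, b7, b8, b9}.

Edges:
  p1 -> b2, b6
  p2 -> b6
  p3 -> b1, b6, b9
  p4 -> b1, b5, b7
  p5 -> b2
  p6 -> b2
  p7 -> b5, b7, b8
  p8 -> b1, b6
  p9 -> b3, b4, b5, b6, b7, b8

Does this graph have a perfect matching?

The set {p1, p2, p5, p6} has only 2 neighbours ({b2, b6}), so by Hall's theorem at most 7 of the 9 left vertices can be matched.
Hence no matching covers every left vertex.

No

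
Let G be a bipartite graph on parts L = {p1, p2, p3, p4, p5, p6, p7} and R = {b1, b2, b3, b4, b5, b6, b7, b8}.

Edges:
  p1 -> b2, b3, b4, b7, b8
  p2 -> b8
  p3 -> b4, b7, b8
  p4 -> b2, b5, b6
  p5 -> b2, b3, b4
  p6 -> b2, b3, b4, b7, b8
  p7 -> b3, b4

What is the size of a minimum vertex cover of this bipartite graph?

6

A maximum matching has 6 edges (e.g. p1–b2, p2–b8, p3–b4, p4–b5, p5–b3, p6–b7).
By König's theorem the minimum vertex cover has the same size. One such cover is {p4, b2, b3, b4, b7, b8}.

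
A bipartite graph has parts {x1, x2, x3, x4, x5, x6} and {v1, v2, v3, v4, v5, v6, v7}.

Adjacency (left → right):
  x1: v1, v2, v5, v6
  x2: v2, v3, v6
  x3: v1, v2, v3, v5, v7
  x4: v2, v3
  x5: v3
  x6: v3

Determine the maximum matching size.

5

For example, pair x1→v5, x2→v6, x3→v1, x4→v2, x5→v3.
The set {x5, x6} has only 1 neighbour ({v3}), so by Hall's theorem at most 5 of the 6 left vertices can be matched.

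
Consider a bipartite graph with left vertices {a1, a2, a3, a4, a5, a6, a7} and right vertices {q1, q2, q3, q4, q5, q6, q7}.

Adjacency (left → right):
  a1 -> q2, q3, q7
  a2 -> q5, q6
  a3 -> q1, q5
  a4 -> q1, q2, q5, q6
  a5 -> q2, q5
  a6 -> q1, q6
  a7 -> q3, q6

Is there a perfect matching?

No

The set {a2, a3, a4, a5, a6} has only 4 neighbours ({q1, q2, q5, q6}), so by Hall's theorem at most 6 of the 7 left vertices can be matched.
Hence no matching covers every left vertex.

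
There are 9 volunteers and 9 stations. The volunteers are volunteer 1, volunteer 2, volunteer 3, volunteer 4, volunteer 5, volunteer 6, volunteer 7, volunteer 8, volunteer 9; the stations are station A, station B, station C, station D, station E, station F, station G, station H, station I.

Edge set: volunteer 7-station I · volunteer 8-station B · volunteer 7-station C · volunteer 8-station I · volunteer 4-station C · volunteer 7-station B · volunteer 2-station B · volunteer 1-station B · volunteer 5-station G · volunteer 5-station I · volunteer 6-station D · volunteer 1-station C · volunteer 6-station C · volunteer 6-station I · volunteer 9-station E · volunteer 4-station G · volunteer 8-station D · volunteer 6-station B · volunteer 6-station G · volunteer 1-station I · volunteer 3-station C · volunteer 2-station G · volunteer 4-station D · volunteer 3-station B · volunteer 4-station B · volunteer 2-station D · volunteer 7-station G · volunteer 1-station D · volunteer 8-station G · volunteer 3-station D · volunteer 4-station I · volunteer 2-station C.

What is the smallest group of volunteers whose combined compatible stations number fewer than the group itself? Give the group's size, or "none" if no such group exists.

6

Take S = {volunteer 1, volunteer 2, volunteer 3, volunteer 4, volunteer 5, volunteer 6}. Its neighbourhood is {station B, station C, station D, station G, station I}, so |N(S)| = 5 < |S| = 6.
Every subset of size less than 6 has at least as many neighbours as members, so 6 is the minimum.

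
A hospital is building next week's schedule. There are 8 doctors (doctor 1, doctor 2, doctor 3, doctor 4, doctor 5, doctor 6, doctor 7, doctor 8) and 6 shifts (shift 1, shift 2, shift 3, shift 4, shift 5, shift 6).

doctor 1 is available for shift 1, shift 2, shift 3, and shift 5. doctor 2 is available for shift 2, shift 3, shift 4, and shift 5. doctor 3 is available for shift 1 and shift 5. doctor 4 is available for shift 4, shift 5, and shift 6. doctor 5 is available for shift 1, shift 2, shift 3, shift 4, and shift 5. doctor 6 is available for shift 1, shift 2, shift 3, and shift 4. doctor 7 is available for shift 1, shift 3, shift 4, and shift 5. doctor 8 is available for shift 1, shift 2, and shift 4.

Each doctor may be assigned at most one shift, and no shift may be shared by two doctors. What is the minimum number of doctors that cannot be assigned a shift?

A valid assignment of size 6: doctor 1-shift 5, doctor 2-shift 3, doctor 3-shift 1, doctor 4-shift 6, doctor 5-shift 4, doctor 6-shift 2.
The set {doctor 1, doctor 2, doctor 3, doctor 5, doctor 6, doctor 7, doctor 8} has only 5 neighbours ({shift 1, shift 2, shift 3, shift 4, shift 5}), so by Hall's theorem at most 6 of the 8 doctors can be matched.
That matches 6 of the 8, leaving 2 unmatched; no matching can do better.

2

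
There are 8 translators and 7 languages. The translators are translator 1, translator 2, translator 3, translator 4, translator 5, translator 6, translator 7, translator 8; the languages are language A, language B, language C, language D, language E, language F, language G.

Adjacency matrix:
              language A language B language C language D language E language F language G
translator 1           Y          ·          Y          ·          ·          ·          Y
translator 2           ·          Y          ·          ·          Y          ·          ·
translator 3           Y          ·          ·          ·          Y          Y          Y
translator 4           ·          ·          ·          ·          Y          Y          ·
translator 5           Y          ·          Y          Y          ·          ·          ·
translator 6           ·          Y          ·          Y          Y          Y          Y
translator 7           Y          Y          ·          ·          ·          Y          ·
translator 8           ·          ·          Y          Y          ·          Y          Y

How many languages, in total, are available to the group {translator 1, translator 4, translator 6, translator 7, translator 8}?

7

The union of neighbours of {translator 1, translator 4, translator 6, translator 7, translator 8} is {language A, language B, language C, language D, language E, language F, language G}, which has 7 elements.
Since |N(S)| = 7 ≥ |S| = 5, Hall's condition holds for this subset.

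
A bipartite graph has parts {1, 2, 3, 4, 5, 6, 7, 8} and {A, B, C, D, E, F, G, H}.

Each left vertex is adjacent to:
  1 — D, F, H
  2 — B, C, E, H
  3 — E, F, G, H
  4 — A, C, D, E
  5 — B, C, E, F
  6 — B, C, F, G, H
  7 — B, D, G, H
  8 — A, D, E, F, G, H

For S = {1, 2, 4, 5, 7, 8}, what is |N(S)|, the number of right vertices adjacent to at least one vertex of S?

The union of neighbours of {1, 2, 4, 5, 7, 8} is {A, B, C, D, E, F, G, H}, which has 8 elements.
Since |N(S)| = 8 ≥ |S| = 6, Hall's condition holds for this subset.

8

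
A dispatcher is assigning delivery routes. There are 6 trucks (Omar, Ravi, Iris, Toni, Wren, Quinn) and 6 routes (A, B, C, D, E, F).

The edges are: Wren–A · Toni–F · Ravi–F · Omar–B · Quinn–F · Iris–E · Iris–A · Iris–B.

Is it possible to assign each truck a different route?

The set {Ravi, Toni, Quinn} has only 1 neighbour ({F}), so by Hall's theorem at most 4 of the 6 trucks can be matched.
Hence no matching covers every truck.

No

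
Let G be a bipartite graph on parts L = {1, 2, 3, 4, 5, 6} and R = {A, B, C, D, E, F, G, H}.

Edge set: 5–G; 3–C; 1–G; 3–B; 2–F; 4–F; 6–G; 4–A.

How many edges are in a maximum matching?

For example, pair 1→G, 2→F, 3→B, 4→A.
The set {1, 5, 6} has only 1 neighbour ({G}), so by Hall's theorem at most 4 of the 6 left vertices can be matched.

4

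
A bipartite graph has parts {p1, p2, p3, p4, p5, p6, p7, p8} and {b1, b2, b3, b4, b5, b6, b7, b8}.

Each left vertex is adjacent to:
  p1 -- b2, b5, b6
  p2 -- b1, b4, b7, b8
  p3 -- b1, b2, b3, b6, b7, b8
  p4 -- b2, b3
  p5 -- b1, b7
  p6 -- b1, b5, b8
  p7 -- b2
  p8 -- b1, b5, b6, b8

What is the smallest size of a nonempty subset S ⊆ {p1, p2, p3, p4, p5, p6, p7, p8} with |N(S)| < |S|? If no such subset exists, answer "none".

A matching saturating every left vertex exists, for instance p1→b6, p2→b4, p3→b1, p4→b3, p5→b7, p6→b8, p7→b2, p8→b5.
By Hall's marriage theorem, this means |N(S)| ≥ |S| for every subset S, so no violating subset exists.

none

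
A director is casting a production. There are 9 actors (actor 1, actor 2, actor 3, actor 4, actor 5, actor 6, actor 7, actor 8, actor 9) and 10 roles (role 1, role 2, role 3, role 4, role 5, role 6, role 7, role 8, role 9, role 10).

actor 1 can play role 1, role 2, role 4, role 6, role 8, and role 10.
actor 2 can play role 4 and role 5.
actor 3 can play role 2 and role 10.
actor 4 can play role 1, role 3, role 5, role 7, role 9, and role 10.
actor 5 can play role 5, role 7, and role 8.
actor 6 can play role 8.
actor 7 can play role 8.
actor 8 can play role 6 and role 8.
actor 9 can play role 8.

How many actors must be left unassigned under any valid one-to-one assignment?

For example, pair actor 1-role 10, actor 2-role 5, actor 3-role 2, actor 4-role 1, actor 5-role 7, actor 6-role 8, actor 8-role 6.
The set {actor 6, actor 7, actor 9} has only 1 neighbour ({role 8}), so by Hall's theorem at most 7 of the 9 actors can be matched.
That matches 7 of the 9, leaving 2 unmatched; no matching can do better.

2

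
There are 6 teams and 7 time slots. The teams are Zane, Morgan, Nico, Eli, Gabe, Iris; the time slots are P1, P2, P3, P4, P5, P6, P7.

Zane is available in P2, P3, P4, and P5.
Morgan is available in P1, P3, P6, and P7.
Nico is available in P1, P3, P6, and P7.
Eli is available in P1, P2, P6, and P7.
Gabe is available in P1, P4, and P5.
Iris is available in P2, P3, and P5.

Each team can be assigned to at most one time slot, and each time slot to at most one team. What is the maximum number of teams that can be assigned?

For example, pair Zane-P4, Morgan-P3, Nico-P6, Eli-P7, Gabe-P1, Iris-P5.
All 6 teams are matched, so no larger matching exists.

6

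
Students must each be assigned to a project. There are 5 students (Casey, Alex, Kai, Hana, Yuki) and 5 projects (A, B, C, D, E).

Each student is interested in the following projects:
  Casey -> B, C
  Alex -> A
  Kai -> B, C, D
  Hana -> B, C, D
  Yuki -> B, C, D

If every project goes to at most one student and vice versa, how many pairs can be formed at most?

4

A valid assignment of size 4: Casey–C, Alex–A, Kai–D, Hana–B.
The set {Casey, Kai, Hana, Yuki} has only 3 neighbours ({B, C, D}), so by Hall's theorem at most 4 of the 5 students can be matched.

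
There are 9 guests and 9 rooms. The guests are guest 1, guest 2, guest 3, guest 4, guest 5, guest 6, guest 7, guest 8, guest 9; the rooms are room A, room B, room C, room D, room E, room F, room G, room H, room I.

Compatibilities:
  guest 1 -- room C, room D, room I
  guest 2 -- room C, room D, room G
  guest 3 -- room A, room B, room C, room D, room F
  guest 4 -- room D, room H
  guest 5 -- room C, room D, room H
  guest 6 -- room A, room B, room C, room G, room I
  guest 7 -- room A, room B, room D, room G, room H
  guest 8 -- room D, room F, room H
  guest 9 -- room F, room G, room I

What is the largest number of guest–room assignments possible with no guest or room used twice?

For example, pair guest 1–room I, guest 2–room G, guest 3–room D, guest 4–room H, guest 5–room C, guest 6–room B, guest 7–room A, guest 8–room F.
The set {guest 1, guest 2, guest 3, guest 4, guest 5, guest 6, guest 7, guest 8, guest 9} has only 8 neighbours ({room A, room B, room C, room D, room F, room G, room H, room I}), so by Hall's theorem at most 8 of the 9 guests can be matched.

8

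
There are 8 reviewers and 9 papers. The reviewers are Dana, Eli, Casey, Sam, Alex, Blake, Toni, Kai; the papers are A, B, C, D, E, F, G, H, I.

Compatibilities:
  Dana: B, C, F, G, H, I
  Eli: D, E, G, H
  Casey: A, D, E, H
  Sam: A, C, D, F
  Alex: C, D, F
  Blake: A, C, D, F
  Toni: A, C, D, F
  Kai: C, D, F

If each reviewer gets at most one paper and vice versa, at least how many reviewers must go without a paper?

1

A valid assignment of size 7: Dana→G, Eli→E, Casey→H, Sam→A, Alex→D, Blake→C, Toni→F.
The set {Sam, Alex, Blake, Toni, Kai} has only 4 neighbours ({A, C, D, F}), so by Hall's theorem at most 7 of the 8 reviewers can be matched.
That matches 7 of the 8, leaving 1 unmatched; no matching can do better.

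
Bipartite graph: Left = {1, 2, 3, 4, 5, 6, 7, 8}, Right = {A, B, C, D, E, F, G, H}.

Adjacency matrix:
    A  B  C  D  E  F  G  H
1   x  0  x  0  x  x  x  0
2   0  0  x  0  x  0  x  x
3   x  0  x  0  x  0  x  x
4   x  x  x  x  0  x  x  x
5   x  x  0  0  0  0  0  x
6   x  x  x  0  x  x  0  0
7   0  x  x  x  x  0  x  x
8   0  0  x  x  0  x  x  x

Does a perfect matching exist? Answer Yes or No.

A valid assignment of size 8: 1–F, 2–C, 3–H, 4–D, 5–B, 6–A, 7–E, 8–G.
Every left vertex is matched, so this is a perfect matching.

Yes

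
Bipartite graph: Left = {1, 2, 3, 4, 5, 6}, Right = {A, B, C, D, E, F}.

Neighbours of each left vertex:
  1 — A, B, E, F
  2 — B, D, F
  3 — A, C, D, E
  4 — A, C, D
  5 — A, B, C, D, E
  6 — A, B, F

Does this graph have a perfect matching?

A valid assignment of size 6: 1-E, 2-F, 3-C, 4-D, 5-A, 6-B.
All 6 left vertices are covered.

Yes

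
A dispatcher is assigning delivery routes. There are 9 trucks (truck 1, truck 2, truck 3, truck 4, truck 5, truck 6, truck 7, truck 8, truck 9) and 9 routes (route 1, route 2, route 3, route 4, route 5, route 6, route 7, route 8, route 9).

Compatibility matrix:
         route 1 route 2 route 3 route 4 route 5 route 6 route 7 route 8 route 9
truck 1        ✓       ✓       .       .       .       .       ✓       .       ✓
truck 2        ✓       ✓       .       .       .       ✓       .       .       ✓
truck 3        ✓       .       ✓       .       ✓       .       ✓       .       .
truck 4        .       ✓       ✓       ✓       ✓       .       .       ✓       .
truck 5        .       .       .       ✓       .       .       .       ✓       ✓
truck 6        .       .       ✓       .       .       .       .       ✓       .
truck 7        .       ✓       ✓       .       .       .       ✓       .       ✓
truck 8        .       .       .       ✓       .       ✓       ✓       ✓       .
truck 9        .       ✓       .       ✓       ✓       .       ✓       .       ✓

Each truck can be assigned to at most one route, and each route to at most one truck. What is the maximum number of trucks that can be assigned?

9

For example, pair truck 1→route 1, truck 2→route 2, truck 3→route 5, truck 4→route 3, truck 5→route 9, truck 6→route 8, truck 7→route 7, truck 8→route 6, truck 9→route 4.
This saturates every truck, so 9 is the maximum.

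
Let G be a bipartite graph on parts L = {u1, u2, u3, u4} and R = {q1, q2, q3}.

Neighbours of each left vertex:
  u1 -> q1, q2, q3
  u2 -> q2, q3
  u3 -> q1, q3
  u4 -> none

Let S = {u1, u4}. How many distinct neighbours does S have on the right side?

The union of neighbours of {u1, u4} is {q1, q2, q3}, which has 3 elements.
Since |N(S)| = 3 ≥ |S| = 2, Hall's condition holds for this subset.

3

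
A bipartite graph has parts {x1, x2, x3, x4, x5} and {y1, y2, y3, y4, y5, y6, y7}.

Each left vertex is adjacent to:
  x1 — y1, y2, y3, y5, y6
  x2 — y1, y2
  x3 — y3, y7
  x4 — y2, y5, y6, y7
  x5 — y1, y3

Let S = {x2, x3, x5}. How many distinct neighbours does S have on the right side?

The union of neighbours of {x2, x3, x5} is {y1, y2, y3, y7}, which has 4 elements.
Since |N(S)| = 4 ≥ |S| = 3, Hall's condition holds for this subset.

4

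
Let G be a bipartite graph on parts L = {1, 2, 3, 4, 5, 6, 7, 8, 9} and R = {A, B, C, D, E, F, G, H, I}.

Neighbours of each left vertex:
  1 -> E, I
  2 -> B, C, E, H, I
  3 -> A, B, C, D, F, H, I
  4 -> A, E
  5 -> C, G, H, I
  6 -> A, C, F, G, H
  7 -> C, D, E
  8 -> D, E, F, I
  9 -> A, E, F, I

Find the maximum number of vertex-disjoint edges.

For example, pair 1-E, 2-B, 3-F, 4-A, 5-G, 6-H, 7-C, 8-D, 9-I.
This saturates every left vertex, so 9 is the maximum.

9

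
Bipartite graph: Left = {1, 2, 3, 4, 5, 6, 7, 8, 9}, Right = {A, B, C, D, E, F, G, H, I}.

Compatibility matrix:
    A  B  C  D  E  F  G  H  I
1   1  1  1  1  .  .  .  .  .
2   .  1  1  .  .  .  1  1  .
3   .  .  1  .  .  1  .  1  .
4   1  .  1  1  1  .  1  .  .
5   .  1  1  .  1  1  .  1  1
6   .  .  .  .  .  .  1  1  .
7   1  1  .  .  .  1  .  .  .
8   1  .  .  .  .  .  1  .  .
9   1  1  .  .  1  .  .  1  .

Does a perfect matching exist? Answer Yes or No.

Yes

One maximum matching: 1–D, 2–G, 3–C, 4–E, 5–I, 6–H, 7–F, 8–A, 9–B.
All 9 left vertices are covered.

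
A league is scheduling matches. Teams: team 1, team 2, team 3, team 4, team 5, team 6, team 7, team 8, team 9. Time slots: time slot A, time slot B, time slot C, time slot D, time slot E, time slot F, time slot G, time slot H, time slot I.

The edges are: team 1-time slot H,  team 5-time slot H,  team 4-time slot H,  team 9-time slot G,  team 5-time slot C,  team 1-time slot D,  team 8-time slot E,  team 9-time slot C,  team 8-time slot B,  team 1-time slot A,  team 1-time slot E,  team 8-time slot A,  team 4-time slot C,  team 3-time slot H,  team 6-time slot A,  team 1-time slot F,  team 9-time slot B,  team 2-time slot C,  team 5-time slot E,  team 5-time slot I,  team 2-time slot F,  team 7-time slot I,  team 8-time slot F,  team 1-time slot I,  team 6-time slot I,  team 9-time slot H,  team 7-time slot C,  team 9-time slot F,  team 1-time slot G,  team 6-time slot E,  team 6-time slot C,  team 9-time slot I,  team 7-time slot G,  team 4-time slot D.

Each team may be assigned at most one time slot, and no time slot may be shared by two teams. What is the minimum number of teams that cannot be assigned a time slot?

One maximum matching: team 1-time slot E, team 2-time slot F, team 3-time slot H, team 4-time slot D, team 5-time slot I, team 6-time slot A, team 7-time slot G, team 8-time slot B, team 9-time slot C.
All 9 teams are matched, so no larger matching exists.
That matches 9 of the 9, leaving 0 unmatched; no matching can do better.

0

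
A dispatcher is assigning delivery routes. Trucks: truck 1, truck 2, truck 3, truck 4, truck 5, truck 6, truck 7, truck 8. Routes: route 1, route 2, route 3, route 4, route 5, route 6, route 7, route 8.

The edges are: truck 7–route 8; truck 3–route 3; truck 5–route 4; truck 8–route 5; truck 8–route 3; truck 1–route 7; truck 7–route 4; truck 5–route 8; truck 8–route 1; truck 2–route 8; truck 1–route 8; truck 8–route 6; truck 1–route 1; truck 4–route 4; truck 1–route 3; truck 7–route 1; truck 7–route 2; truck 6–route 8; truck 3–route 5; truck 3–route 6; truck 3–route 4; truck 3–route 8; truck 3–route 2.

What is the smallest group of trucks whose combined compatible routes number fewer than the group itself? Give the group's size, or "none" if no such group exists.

2

Take S = {truck 2, truck 6}. Its neighbourhood is {route 8}, so |N(S)| = 1 < |S| = 2.
No single vertex violates Hall's condition since each has at least one neighbour, so 2 is the minimum.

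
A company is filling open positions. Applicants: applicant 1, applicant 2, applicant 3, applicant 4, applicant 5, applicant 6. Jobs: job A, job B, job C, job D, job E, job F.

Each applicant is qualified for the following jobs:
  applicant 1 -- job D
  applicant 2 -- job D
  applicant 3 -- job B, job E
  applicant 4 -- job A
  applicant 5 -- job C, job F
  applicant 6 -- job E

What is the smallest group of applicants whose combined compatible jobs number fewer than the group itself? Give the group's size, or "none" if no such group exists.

Take S = {applicant 1, applicant 2}. Its neighbourhood is {job D}, so |N(S)| = 1 < |S| = 2.
No single vertex violates Hall's condition since each has at least one neighbour, so 2 is the minimum.

2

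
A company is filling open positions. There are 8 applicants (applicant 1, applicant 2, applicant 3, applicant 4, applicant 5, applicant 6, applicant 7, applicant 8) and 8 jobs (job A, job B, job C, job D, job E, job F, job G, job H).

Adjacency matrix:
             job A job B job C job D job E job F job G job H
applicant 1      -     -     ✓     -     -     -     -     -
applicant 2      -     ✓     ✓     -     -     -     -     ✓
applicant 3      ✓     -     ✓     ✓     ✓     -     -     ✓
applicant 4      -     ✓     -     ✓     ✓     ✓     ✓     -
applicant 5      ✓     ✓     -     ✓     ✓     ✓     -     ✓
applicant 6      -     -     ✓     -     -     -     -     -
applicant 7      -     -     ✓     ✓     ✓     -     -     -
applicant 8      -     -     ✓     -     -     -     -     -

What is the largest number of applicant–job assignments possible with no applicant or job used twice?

One maximum matching: applicant 1–job C, applicant 2–job B, applicant 3–job A, applicant 4–job F, applicant 5–job H, applicant 7–job D.
The set {applicant 1, applicant 6, applicant 8} has only 1 neighbour ({job C}), so by Hall's theorem at most 6 of the 8 applicants can be matched.

6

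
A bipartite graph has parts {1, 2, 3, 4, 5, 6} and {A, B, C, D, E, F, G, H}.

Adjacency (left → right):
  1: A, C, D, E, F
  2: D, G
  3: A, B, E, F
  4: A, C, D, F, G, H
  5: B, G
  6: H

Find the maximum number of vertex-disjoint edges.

6

A valid assignment of size 6: 1–A, 2–D, 3–E, 4–G, 5–B, 6–H.
This saturates every left vertex, so 6 is the maximum.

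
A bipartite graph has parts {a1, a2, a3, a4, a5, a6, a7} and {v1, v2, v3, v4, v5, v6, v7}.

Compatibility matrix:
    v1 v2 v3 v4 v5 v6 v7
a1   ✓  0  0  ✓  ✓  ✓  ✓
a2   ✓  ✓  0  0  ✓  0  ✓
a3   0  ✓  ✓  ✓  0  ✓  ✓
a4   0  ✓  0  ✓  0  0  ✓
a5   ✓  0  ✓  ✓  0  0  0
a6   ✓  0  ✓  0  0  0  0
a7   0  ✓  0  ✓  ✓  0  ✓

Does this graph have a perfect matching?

Yes

A valid assignment of size 7: a1→v5, a2→v1, a3→v6, a4→v7, a5→v4, a6→v3, a7→v2.
All 7 left vertices are covered.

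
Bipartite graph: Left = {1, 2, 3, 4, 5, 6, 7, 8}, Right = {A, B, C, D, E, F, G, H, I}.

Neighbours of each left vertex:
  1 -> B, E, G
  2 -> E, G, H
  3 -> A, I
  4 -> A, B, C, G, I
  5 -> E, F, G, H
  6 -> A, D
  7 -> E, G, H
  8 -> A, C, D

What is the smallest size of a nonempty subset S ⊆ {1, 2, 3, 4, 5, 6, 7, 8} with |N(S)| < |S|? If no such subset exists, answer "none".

none

A matching saturating every left vertex exists, for instance 1→B, 2→G, 3→I, 4→A, 5→H, 6→D, 7→E, 8→C.
By Hall's marriage theorem, this means |N(S)| ≥ |S| for every subset S, so no violating subset exists.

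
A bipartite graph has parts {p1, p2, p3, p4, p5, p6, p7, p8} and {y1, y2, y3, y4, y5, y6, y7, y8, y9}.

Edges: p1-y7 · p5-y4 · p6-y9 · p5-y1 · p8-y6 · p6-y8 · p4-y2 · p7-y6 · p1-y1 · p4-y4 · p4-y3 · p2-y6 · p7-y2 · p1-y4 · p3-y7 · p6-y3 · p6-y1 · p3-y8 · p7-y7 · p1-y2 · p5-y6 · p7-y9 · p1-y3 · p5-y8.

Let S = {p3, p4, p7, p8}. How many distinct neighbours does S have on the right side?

The union of neighbours of {p3, p4, p7, p8} is {y2, y3, y4, y6, y7, y8, y9}, which has 7 elements.
Since |N(S)| = 7 ≥ |S| = 4, Hall's condition holds for this subset.

7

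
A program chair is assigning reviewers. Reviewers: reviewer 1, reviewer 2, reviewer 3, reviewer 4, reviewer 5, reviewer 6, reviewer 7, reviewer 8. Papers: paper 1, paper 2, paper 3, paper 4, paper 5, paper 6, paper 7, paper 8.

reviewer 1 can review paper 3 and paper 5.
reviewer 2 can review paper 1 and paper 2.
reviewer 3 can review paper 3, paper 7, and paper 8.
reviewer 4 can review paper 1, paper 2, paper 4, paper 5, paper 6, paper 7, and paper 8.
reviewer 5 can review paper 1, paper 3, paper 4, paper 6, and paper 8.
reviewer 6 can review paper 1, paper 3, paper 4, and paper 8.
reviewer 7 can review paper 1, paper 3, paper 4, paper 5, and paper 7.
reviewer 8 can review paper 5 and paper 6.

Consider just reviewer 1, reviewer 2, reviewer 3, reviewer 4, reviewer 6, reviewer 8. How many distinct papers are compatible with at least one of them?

The union of neighbours of {reviewer 1, reviewer 2, reviewer 3, reviewer 4, reviewer 6, reviewer 8} is {paper 1, paper 2, paper 3, paper 4, paper 5, paper 6, paper 7, paper 8}, which has 8 elements.
Since |N(S)| = 8 ≥ |S| = 6, Hall's condition holds for this subset.

8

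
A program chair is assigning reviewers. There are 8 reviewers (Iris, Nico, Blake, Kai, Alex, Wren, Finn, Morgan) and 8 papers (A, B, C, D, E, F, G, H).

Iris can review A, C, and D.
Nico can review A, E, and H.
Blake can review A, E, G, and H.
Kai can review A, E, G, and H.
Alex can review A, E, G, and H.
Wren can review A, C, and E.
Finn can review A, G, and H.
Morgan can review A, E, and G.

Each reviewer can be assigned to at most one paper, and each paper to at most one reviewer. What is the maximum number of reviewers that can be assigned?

6

For example, pair Iris-D, Nico-A, Blake-H, Kai-G, Alex-E, Wren-C.
The set {Nico, Blake, Kai, Alex, Finn, Morgan} has only 4 neighbours ({A, E, G, H}), so by Hall's theorem at most 6 of the 8 reviewers can be matched.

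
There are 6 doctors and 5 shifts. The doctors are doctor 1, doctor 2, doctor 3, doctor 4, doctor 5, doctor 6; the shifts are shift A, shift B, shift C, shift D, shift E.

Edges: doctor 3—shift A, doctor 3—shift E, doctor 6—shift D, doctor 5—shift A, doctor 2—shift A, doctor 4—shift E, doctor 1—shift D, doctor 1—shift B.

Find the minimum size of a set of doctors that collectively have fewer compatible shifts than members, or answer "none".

Take S = {doctor 2, doctor 5}. Its neighbourhood is {shift A}, so |N(S)| = 1 < |S| = 2.
No single vertex violates Hall's condition since each has at least one neighbour, so 2 is the minimum.

2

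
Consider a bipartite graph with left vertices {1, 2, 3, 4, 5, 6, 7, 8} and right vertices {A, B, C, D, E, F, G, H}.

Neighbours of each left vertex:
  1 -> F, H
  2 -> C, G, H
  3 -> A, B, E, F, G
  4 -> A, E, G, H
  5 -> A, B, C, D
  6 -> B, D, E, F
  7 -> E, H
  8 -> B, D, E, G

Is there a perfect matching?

One maximum matching: 1-F, 2-G, 3-A, 4-E, 5-C, 6-D, 7-H, 8-B.
All 8 left vertices are covered.

Yes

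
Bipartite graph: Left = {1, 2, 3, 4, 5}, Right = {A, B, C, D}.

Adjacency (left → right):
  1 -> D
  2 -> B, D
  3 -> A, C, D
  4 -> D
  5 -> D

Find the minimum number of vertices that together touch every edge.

3

A maximum matching has 3 edges (e.g. 1–D, 2–B, 3–C).
By König's theorem the minimum vertex cover has the same size. One such cover is {2, 3, D}.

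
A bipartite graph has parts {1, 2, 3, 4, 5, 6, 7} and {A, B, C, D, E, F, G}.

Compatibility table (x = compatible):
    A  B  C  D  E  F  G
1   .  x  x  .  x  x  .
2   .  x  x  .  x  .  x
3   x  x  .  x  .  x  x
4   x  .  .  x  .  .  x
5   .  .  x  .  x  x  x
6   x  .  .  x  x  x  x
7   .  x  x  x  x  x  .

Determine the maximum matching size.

7

One maximum matching: 1–F, 2–B, 3–A, 4–D, 5–C, 6–G, 7–E.
All 7 left vertices are matched, so no larger matching exists.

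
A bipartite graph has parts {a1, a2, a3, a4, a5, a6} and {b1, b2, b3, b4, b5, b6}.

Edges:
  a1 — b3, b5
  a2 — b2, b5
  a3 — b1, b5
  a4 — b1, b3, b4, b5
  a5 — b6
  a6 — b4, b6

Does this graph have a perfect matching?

Yes

A valid assignment of size 6: a1-b5, a2-b2, a3-b1, a4-b3, a5-b6, a6-b4.
All 6 left vertices are covered.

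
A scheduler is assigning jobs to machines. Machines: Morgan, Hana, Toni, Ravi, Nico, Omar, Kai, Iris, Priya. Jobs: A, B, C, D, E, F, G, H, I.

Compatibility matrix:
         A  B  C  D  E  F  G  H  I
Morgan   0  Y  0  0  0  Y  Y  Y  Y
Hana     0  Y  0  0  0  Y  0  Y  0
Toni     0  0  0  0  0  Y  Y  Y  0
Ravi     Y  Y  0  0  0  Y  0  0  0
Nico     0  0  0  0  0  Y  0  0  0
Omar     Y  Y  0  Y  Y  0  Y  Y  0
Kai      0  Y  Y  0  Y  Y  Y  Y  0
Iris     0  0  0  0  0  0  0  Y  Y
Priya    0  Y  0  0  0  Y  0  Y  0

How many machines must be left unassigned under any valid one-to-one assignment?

1

For example, pair Morgan–I, Hana–B, Toni–G, Ravi–A, Nico–F, Omar–D, Kai–E, Iris–H.
The set {Morgan, Hana, Toni, Nico, Iris, Priya} has only 5 neighbours ({B, F, G, H, I}), so by Hall's theorem at most 8 of the 9 machines can be matched.
That matches 8 of the 9, leaving 1 unmatched; no matching can do better.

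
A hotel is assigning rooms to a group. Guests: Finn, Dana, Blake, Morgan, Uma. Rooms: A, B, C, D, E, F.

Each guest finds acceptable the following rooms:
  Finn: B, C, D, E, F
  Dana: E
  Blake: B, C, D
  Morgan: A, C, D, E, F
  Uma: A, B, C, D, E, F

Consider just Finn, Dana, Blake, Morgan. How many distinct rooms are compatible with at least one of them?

6

The union of neighbours of {Finn, Dana, Blake, Morgan} is {A, B, C, D, E, F}, which has 6 elements.
Since |N(S)| = 6 ≥ |S| = 4, Hall's condition holds for this subset.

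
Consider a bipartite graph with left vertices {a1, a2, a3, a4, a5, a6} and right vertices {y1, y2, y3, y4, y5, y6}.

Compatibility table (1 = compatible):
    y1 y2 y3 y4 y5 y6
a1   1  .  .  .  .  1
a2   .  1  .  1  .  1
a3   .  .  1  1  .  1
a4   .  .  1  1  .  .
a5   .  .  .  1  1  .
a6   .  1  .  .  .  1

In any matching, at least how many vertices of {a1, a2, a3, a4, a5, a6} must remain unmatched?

One maximum matching: a1-y1, a2-y6, a3-y3, a4-y4, a5-y5, a6-y2.
All 6 left vertices are matched, so no larger matching exists.
That matches 6 of the 6, leaving 0 unmatched; no matching can do better.

0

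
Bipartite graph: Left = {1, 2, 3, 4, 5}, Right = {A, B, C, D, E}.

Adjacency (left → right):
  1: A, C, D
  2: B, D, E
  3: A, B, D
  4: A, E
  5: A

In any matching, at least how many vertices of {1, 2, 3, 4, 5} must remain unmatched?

0

For example, pair 1→C, 2→B, 3→D, 4→E, 5→A.
This saturates every left vertex, so 5 is the maximum.
That matches 5 of the 5, leaving 0 unmatched; no matching can do better.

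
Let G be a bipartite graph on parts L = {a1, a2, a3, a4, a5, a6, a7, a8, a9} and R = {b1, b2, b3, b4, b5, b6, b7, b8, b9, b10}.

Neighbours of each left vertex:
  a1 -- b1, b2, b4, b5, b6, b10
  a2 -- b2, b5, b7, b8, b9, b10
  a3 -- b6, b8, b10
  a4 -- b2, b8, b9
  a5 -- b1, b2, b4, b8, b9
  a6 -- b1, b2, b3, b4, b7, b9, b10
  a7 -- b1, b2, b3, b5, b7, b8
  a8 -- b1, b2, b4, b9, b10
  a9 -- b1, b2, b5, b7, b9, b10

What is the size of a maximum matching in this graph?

A valid assignment of size 9: a1→b5, a2→b10, a3→b6, a4→b8, a5→b2, a6→b1, a7→b3, a8→b4, a9→b7.
All 9 left vertices are matched, so no larger matching exists.

9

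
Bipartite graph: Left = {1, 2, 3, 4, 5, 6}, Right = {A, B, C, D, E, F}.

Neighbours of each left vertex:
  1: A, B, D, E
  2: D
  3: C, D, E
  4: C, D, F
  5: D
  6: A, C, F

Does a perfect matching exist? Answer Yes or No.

No

The set {2, 5} has only 1 neighbour ({D}), so by Hall's theorem at most 5 of the 6 left vertices can be matched.
Hence no matching covers every left vertex.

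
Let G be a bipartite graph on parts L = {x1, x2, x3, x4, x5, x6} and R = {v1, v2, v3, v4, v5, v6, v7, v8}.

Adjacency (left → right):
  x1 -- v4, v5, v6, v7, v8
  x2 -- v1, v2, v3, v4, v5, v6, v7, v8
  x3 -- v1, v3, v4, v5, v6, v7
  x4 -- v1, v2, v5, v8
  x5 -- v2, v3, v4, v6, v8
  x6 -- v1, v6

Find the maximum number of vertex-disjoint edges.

For example, pair x1-v5, x2-v8, x3-v3, x4-v1, x5-v2, x6-v6.
This saturates every left vertex, so 6 is the maximum.

6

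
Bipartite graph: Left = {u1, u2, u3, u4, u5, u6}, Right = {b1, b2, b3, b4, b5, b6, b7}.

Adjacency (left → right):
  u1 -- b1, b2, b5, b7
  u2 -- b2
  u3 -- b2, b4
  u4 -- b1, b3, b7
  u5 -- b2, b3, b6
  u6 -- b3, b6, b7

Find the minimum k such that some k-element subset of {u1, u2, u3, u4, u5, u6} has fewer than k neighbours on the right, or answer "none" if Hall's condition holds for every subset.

A matching saturating every left vertex exists, for instance u1→b5, u2→b2, u3→b4, u4→b7, u5→b6, u6→b3.
By Hall's marriage theorem, this means |N(S)| ≥ |S| for every subset S, so no violating subset exists.

none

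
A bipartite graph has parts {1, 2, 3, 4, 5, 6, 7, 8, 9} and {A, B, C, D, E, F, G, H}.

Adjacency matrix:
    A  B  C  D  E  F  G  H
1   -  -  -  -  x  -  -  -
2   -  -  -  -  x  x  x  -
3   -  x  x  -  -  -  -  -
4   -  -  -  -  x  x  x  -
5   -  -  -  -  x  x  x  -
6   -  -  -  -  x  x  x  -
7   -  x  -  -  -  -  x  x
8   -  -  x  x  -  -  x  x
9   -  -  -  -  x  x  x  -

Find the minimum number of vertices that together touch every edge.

6

The 6 edges 1–E, 2–F, 3–B, 4–G, 7–H, 8–C form a matching, so any vertex cover needs at least 6 vertices (one per matched edge).
Conversely {3, 7, 8, E, F, G} meets every edge and has exactly 6 vertices, so 6 is optimal.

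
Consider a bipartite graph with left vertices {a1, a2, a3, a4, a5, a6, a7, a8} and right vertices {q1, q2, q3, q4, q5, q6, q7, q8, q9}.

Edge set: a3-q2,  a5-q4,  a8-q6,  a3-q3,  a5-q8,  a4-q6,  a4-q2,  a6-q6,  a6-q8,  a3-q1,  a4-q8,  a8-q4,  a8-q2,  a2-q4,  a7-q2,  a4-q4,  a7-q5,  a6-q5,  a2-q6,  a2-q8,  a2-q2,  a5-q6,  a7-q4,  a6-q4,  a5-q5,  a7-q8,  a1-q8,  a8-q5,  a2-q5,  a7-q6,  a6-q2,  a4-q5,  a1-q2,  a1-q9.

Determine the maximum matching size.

7

A valid assignment of size 7: a1–q9, a2–q2, a3–q3, a4–q8, a5–q5, a6–q4, a7–q6.
The set {a2, a4, a5, a6, a7, a8} has only 5 neighbours ({q2, q4, q5, q6, q8}), so by Hall's theorem at most 7 of the 8 left vertices can be matched.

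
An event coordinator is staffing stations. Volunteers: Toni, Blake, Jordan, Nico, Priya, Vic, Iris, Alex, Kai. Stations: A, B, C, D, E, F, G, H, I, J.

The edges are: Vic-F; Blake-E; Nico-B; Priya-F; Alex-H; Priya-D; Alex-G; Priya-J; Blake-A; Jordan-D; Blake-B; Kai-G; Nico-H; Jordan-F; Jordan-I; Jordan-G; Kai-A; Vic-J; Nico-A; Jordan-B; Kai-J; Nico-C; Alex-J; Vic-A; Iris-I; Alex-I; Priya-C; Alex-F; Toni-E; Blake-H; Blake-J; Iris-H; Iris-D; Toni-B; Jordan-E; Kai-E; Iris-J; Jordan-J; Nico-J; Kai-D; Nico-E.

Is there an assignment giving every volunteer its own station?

Yes

One maximum matching: Toni→B, Blake→A, Jordan→E, Nico→H, Priya→C, Vic→F, Iris→D, Alex→G, Kai→J.
All 9 volunteers are covered.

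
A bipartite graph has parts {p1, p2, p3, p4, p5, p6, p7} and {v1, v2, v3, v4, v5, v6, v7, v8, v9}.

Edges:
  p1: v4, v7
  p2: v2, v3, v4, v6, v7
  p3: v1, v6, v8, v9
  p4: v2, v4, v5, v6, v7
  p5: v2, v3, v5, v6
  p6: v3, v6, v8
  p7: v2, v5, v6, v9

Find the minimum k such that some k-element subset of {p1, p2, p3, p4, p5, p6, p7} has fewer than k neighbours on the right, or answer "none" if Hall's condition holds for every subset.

none

A matching saturating every left vertex exists, for instance p1→v7, p2→v4, p3→v1, p4→v6, p5→v5, p6→v3, p7→v2.
By Hall's marriage theorem, this means |N(S)| ≥ |S| for every subset S, so no violating subset exists.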